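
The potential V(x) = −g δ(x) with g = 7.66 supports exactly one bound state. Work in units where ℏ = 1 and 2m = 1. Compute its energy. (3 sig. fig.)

E = -14.7

For x ≠ 0 the bound state is ψ ∝ e^{−κ|x|}; integrating the TISE across the delta gives the cusp condition 2κ = 2mg/ℏ², so κ = 3.830.
Then E = −ℏ²κ²/(2m) = −mg²/(2ℏ²) = -14.67.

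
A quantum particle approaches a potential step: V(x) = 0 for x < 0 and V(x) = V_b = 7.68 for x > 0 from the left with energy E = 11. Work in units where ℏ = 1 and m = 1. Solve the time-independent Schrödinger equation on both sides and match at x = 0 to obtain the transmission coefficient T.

On each side the TISE gives plane waves with k = √(2m(E − V))/ℏ: k₁ = √(2·1·11) = 4.690, k₂ = √(2·1·3.32) = 2.577.
Matching ψ and ψ′ at x = 0 gives r = (k₁ − k₂)/(k₁ + k₂), so R = r² = 0.08459 and T = 1 − R = 0.9154.

T = 0.915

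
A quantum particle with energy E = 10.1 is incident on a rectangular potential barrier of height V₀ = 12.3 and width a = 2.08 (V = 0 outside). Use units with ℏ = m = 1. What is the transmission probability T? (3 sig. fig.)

T = 0.000381

E < V₀: inside the barrier ψ ∝ e^{±κx} with κ = √(2m(V₀ − E))/ℏ = 2.098.
κa = 4.363, sinh(κa) = 39.24.
Matching ψ, ψ′ at both faces gives T = [1 + V₀² sinh²(κa) / (4E(V₀ − E))]⁻¹ = 1/2622 = 0.000381.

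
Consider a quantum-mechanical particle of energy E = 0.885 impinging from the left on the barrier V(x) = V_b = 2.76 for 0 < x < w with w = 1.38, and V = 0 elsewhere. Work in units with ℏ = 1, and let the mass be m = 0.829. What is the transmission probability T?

T = 0.0265

E < V_b: inside the barrier ψ ∝ e^{±κx} with κ = √(2m(V_b − E))/ℏ = 1.763.
κw = 2.433, sinh(κw) = 5.654.
Matching ψ, ψ′ at both faces gives T = [1 + V_b² sinh²(κw) / (4E(V_b − E))]⁻¹ = 1/37.68 = 0.0265.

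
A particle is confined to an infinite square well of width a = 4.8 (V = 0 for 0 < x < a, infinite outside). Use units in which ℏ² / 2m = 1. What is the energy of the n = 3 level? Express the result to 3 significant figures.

Requiring ψ(0) = ψ(a) = 0 quantises k = nπ/a, hence E_n = ℏ²k²/2m = n²π²ℏ²/(2ma²).
E_3 = 3² × π² / (2 × 0.5 × 4.8²) = 3.855.

E = 3.86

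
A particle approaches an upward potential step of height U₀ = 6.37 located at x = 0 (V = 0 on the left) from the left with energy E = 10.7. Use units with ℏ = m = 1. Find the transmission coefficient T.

The wavenumbers are k₁ = √(2mE)/ℏ = 4.626 on the left and k₂ = √(2m(E − U₀))/ℏ = 2.943 on the right.
Continuity of ψ and ψ′ at the step yields the reflection amplitude r = (k₁ − k₂)/(k₁ + k₂) = 0.2224; thus R = |r|² = 0.04946, T = 0.9505.

T = 0.951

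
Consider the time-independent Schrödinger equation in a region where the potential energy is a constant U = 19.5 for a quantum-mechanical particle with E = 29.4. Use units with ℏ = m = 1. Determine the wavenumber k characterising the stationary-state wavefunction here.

With E > U the solution is oscillatory, ψ ∝ e^{±ikx} with k = √(2m(E − U))/ℏ.
k = √(2 × 1 × 9.9) = 4.450.

k = 4.45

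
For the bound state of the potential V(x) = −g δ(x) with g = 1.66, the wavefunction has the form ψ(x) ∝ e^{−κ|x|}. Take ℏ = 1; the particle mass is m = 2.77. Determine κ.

κ = 4.60

Integrating the TISE across x = 0 gives the cusp condition ψ'(0⁺) − ψ'(0⁻) = −(2mg/ℏ²)ψ(0).
With ψ ∝ e^{−κ|x|} this yields −2κ = −2mg/ℏ², so κ = mg/ℏ² = 4.598.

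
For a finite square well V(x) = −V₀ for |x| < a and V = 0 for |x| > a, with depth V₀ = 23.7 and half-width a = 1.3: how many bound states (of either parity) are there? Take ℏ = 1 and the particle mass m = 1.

N = 6

The dimensionless depth is z₀ = a√(2mV₀)/ℏ = 1.3 × √(47.40) = 8.950.
A new bound state (alternating even/odd) appears each time z₀ passes a multiple of π/2, so N = ⌊2z₀/π⌋ + 1 = ⌊5.698⌋ + 1 = 6.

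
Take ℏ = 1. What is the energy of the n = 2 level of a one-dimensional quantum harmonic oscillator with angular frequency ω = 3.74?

The oscillator eigenvalues are E_n = ℏω(n + ½), so E_2 = 3.74 × 2.5 = 9.350.

E = 9.35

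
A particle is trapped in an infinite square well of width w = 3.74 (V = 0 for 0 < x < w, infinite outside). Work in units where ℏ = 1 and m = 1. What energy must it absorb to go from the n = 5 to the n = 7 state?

ΔE = 8.47

E_n = n²π²ℏ²/(2mw²), so ΔE = (7² − 5²) π²ℏ²/(2mw²).
ΔE = 24 × π² / (2 × 1 × 3.74²) = 8.467.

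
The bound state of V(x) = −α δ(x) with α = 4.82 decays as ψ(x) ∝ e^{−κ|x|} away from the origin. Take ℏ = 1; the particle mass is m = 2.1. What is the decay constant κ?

κ = 10.1

Integrating the TISE across x = 0 gives the cusp condition ψ'(0⁺) − ψ'(0⁻) = −(2mα/ℏ²)ψ(0).
With ψ ∝ e^{−κ|x|} this yields −2κ = −2mα/ℏ², so κ = mα/ℏ² = 10.12.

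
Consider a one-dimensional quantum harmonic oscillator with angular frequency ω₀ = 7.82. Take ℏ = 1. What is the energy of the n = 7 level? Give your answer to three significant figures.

E = 58.7

Using E_n = (n + ½)ℏω₀: E_7 = 7.5 × 7.82 = 58.65.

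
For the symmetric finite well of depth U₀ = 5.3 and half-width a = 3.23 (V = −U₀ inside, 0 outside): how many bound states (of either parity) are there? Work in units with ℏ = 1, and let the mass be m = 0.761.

Define the well-strength parameter z₀ = (a/ℏ)√(2mU₀) = 3.23 × √(2·0.761·5.3) = 9.174.
The even/odd transcendental equations gain one root per π/2 in z₀, giving N = 1 + ⌊2z₀/π⌋ = 1 + ⌊5.840⌋ = 6.

N = 6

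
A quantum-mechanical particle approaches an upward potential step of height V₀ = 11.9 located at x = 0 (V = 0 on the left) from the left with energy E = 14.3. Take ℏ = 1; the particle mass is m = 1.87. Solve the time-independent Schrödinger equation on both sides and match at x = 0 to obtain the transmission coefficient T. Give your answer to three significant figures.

T = 0.825

On each side the TISE gives plane waves with k = √(2m(E − V))/ℏ: k₁ = √(2·1.87·14.3) = 7.313, k₂ = √(2·1.87·2.4) = 2.996.
Matching ψ and ψ′ at x = 0 gives r = (k₁ − k₂)/(k₁ + k₂), so R = r² = 0.1754 and T = 1 − R = 0.8246.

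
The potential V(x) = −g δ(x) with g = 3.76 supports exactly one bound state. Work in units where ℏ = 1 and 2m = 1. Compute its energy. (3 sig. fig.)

E = -3.53

For x ≠ 0 the bound state is ψ ∝ e^{−κ|x|}; integrating the TISE across the delta gives the cusp condition 2κ = 2mg/ℏ², so κ = 1.880.
Then E = −ℏ²κ²/(2m) = −mg²/(2ℏ²) = -3.534.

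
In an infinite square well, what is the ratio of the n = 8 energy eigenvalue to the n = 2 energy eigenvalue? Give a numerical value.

16

Since E_n ∝ n², the ratio is (8/2)² = 16.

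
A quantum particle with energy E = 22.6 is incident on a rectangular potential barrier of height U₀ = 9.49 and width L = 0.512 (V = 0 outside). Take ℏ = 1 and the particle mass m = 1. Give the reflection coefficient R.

Above the barrier the interior wavenumber is k₂ = √(2m(E − U₀))/ℏ = 5.121, giving phase k₂L = 2.622.
T = [1 + U₀² sin²(k₂L) / (4E(E − U₀))]⁻¹ = 1/1.019 = 0.982.
R = 1 − T = 0.0184.

R = 0.0184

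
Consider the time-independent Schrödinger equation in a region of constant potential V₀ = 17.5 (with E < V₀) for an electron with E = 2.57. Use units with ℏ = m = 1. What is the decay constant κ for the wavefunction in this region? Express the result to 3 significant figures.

Since E < V₀ the TISE in this region is ψ'' = κ²ψ with κ = √(2m(V₀ − E))/ℏ.
κ = √(2 × 1 × 14.93) = 5.464.

κ = 5.46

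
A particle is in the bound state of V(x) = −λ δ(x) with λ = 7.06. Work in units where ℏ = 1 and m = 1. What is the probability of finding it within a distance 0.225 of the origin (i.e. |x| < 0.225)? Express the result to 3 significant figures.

The normalised bound state is ψ = √κ e^{−κ|x|} with κ = mλ/ℏ² = 7.060.
P(|x| < d) = ∫_{−d}^{d} κ e^{−2κ|x|} dx = 1 − e^{−2κd} = 1 − e^{−3.177} = 0.9583.

P = 0.958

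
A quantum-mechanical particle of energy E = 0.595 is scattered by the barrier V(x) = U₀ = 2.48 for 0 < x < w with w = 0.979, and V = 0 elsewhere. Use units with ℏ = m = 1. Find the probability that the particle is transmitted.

T = 0.0638

Since E < U₀ the interior solution is evanescent with decay constant κ = √(2m(U₀ − E))/ℏ = 1.942.
κw = 1.901, sinh(κw) = 3.271.
Matching ψ, ψ′ at both faces gives T = [1 + U₀² sinh²(κw) / (4E(U₀ − E))]⁻¹ = 1/15.67 = 0.0638.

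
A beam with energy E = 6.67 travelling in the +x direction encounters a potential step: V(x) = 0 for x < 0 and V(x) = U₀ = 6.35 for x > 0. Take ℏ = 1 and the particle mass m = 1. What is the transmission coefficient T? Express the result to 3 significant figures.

On each side the TISE gives plane waves with k = √(2m(E − V))/ℏ: k₁ = √(2·1·6.67) = 3.652, k₂ = √(2·1·0.32) = 0.8000.
Continuity of ψ and ψ′ at the step yields the reflection amplitude r = (k₁ − k₂)/(k₁ + k₂) = 0.6406; thus R = |r|² = 0.4104, T = 0.5896.

T = 0.590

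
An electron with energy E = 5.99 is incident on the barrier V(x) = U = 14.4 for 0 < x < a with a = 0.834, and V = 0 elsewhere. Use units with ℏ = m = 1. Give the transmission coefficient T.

T = 0.00415

E < U: inside the barrier ψ ∝ e^{±κx} with κ = √(2m(U − E))/ℏ = 4.101.
κa = 3.420, sinh(κa) = 15.27.
The exact tunnelling result is T⁻¹ = 1 + U² sinh²(κa) / [4E(U − E)] = 241.1, so T = 0.00415.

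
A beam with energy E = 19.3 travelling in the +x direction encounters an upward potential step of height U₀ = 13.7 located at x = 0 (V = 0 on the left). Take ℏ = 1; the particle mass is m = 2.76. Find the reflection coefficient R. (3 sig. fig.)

R = 0.0899

The wavenumbers are k₁ = √(2mE)/ℏ = 10.32 on the left and k₂ = √(2m(E − U₀))/ℏ = 5.560 on the right.
Continuity of ψ and ψ′ at the step yields the reflection amplitude r = (k₁ − k₂)/(k₁ + k₂) = 0.2998; thus R = |r|² = 0.08990, T = 0.9101.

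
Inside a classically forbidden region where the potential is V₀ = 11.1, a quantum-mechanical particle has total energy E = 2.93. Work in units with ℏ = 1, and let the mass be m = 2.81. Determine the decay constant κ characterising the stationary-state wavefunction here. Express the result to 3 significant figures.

κ = 6.78

Since E < V₀ the TISE in this region is ψ'' = κ²ψ with κ = √(2m(V₀ − E))/ℏ.
κ = √(2 × 2.81 × 8.17) = 6.776.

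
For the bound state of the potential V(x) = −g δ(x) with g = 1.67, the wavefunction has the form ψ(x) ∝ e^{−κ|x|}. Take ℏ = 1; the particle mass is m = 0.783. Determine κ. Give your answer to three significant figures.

Integrate −(ℏ²/2m)ψ'' − gδ(x)ψ = Eψ from −ε to +ε: the ψ'' term gives ψ'(0⁺) − ψ'(0⁻) and the δ term gives −(2mg/ℏ²)ψ(0).
With ψ ∝ e^{−κ|x|} this yields −2κ = −2mg/ℏ², so κ = mg/ℏ² = 1.308.

κ = 1.31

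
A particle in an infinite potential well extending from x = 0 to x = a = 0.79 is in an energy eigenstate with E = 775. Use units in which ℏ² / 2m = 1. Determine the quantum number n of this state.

From E_n = n²π²ℏ²/(2ma²) invert to n = √(2ma²E)/(πℏ).
n = (0.79/π) × √(2 × 0.5 × 775) = 7.000 → n = 7.

n = 7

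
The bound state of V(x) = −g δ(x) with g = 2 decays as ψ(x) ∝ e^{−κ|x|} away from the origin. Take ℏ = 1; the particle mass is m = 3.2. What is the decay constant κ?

κ = 6.40

Integrating the TISE across x = 0 gives the cusp condition ψ'(0⁺) − ψ'(0⁻) = −(2mg/ℏ²)ψ(0).
With ψ ∝ e^{−κ|x|} this yields −2κ = −2mg/ℏ², so κ = mg/ℏ² = 6.400.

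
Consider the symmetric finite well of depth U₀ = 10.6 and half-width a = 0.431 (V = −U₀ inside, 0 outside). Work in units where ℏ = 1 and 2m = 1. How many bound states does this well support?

The dimensionless depth is z₀ = a√(2mU₀)/ℏ = 0.431 × √(10.60) = 1.403.
The even/odd transcendental equations gain one root per π/2 in z₀, giving N = 1 + ⌊2z₀/π⌋ = 1 + ⌊0.8933⌋ = 1.

N = 1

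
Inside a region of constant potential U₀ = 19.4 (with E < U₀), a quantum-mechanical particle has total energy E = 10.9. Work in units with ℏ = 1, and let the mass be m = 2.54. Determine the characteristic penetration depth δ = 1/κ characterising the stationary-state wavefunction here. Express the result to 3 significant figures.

Since E < U₀ the TISE in this region is ψ'' = κ²ψ with κ = √(2m(U₀ − E))/ℏ.
κ = √(2 × 2.54 × 8.5) = 6.571. The penetration depth is δ = 1/κ = 0.152.

δ = 0.152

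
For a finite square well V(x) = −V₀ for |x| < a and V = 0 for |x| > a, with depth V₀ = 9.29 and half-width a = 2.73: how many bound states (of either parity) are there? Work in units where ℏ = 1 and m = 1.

N = 8

Define the well-strength parameter z₀ = (a/ℏ)√(2mV₀) = 2.73 × √(2·1·9.29) = 11.77.
The even/odd transcendental equations gain one root per π/2 in z₀, giving N = 1 + ⌊2z₀/π⌋ = 1 + ⌊7.491⌋ = 8.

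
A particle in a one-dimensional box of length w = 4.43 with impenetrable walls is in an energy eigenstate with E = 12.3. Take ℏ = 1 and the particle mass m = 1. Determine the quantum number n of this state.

From E_n = n²π²ℏ²/(2mw²) invert to n = √(2mw²E)/(πℏ).
n = (4.43/π) × √(2 × 1 × 12.3) = 6.994 → n = 7.

n = 7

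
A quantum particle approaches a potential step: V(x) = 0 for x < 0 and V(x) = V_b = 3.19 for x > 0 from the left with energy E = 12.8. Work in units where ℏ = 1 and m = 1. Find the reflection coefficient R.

R = 0.00512

On each side the TISE gives plane waves with k = √(2m(E − V))/ℏ: k₁ = √(2·1·12.8) = 5.060, k₂ = √(2·1·9.61) = 4.384.
Continuity of ψ and ψ′ at the step yields the reflection amplitude r = (k₁ − k₂)/(k₁ + k₂) = 0.07154; thus R = |r|² = 0.005118, T = 0.9949.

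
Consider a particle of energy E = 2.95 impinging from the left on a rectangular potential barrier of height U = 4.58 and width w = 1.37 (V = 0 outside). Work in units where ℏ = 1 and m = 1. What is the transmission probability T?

T = 0.0257

E < U: inside the barrier ψ ∝ e^{±κx} with κ = √(2m(U − E))/ℏ = 1.806.
κw = 2.474, sinh(κw) = 5.890.
Matching ψ, ψ′ at both faces gives T = [1 + U² sinh²(κw) / (4E(U − E))]⁻¹ = 1/38.84 = 0.0257.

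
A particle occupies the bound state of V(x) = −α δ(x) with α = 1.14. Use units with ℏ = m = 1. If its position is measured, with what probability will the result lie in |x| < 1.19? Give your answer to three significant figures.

P = 0.934

The normalised bound state is ψ = √κ e^{−κ|x|} with κ = mα/ℏ² = 1.140.
P(|x| < d) = ∫_{−d}^{d} κ e^{−2κ|x|} dx = 1 − e^{−2κd} = 1 − e^{−2.713} = 0.9337.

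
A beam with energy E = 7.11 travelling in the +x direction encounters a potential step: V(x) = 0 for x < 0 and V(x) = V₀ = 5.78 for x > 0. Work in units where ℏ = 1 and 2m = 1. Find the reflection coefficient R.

On each side the TISE gives plane waves with k = √(2m(E − V))/ℏ: k₁ = √(2·½·7.11) = 2.666, k₂ = √(2·½·1.33) = 1.153.
Matching ψ and ψ′ at x = 0 gives r = (k₁ − k₂)/(k₁ + k₂), so R = r² = 0.1569 and T = 1 − R = 0.8431.

R = 0.157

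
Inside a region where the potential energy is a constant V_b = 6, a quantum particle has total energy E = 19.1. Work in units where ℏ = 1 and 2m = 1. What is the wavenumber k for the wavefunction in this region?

k = 3.62

With E > V_b the solution is oscillatory, ψ ∝ e^{±ikx} with k = √(2m(E − V_b))/ℏ.
k = √(2 × 0.5 × 13.1) = 3.619.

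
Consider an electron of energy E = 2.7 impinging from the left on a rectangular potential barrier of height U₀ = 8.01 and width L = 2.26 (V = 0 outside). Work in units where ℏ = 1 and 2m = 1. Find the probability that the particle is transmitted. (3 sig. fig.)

Since E < U₀ the interior solution is evanescent with decay constant κ = √(2m(U₀ − E))/ℏ = 2.304.
κL = 5.208, sinh(κL) = 91.34.
Matching ψ, ψ′ at both faces gives T = [1 + U₀² sinh²(κL) / (4E(U₀ − E))]⁻¹ = 1/9336 = 0.000107.

T = 0.000107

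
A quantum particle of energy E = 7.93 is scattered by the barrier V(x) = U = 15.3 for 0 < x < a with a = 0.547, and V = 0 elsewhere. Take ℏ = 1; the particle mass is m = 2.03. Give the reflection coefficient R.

R = 0.990

E < U: inside the barrier ψ ∝ e^{±κx} with κ = √(2m(U − E))/ℏ = 5.470.
κa = 2.992, sinh(κa) = 9.939.
The exact tunnelling result is T⁻¹ = 1 + U² sinh²(κa) / [4E(U − E)] = 99.92, so T = 0.0100.
R = 1 − T = 0.990.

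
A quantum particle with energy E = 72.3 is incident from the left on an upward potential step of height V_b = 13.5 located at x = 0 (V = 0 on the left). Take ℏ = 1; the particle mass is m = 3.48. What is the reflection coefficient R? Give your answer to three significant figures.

R = 0.00267

On each side the TISE gives plane waves with k = √(2m(E − V))/ℏ: k₁ = √(2·3.48·72.3) = 22.43, k₂ = √(2·3.48·58.8) = 20.23.
Continuity of ψ and ψ′ at the step yields the reflection amplitude r = (k₁ − k₂)/(k₁ + k₂) = 0.05162; thus R = |r|² = 0.002665, T = 0.9973.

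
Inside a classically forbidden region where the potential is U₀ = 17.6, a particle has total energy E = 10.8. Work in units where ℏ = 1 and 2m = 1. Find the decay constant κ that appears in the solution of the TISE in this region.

κ = 2.61

Since E < U₀ the TISE in this region is ψ'' = κ²ψ with κ = √(2m(U₀ − E))/ℏ.
κ = √(2 × 0.5 × 6.8) = 2.608.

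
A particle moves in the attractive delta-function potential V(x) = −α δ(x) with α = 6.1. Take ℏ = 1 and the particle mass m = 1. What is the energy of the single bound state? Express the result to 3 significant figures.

E = -18.6

The bound state is ψ(x) = √κ e^{−κ|x|}. The derivative jump ψ'(0⁺) − ψ'(0⁻) = −(2mα/ℏ²)ψ(0) fixes κ = mα/ℏ² = 6.100.
Then E = −ℏ²κ²/(2m) = −mα²/(2ℏ²) = -18.61.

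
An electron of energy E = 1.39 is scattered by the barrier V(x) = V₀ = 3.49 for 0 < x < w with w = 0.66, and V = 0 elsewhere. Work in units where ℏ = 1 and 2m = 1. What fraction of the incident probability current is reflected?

Since E < V₀ the interior solution is evanescent with decay constant κ = √(2m(V₀ − E))/ℏ = 1.449.
κw = 0.9564, sinh(κw) = 1.109.
Matching ψ, ψ′ at both faces gives T = [1 + V₀² sinh²(κw) / (4E(V₀ − E))]⁻¹ = 1/2.283 = 0.438.
R = 1 − T = 0.562.

R = 0.562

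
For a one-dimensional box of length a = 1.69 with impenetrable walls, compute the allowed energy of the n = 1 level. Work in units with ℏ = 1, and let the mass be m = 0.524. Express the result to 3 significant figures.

The infinite-well eigenfunctions ψ_n = √(2/a) sin(nπx/a) vanish at both walls, giving E_n = n²π²ℏ²/(2ma²).
E_1 = 1² × π² / (2 × 0.524 × 1.69²) = 3.297.

E = 3.30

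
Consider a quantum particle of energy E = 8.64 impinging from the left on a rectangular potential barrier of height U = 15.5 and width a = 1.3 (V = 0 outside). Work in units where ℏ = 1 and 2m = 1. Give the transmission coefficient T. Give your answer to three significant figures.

T = 0.00434

Since E < U the interior solution is evanescent with decay constant κ = √(2m(U − E))/ℏ = 2.619.
κa = 3.405, sinh(κa) = 15.04.
Matching ψ, ψ′ at both faces gives T = [1 + U² sinh²(κa) / (4E(U − E))]⁻¹ = 1/230.2 = 0.00434.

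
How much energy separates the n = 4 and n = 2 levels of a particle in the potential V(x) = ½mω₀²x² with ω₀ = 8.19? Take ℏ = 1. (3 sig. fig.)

E_n = ℏω₀(n + ½), so ΔE = (4 − 2) ℏω₀ = 2 × 8.19 = 16.38.

ΔE = 16.4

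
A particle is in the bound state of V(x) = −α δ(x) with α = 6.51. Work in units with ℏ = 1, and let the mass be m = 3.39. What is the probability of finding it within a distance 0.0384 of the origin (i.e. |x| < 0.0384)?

The normalised bound state is ψ = √κ e^{−κ|x|} with κ = mα/ℏ² = 22.07.
P(|x| < d) = ∫_{−d}^{d} κ e^{−2κ|x|} dx = 1 − e^{−2κd} = 1 − e^{−1.695} = 0.8164.

P = 0.816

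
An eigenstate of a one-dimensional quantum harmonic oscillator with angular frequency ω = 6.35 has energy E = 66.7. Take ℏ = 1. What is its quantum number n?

n = 10

Invert E_n = (n + ½)ℏω: n = E/ℏω − ½ = 10.004, so n = 10.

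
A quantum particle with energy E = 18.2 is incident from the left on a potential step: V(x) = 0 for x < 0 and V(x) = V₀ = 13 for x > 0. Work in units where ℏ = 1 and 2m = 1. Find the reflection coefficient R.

The wavenumbers are k₁ = √(2mE)/ℏ = 4.266 on the left and k₂ = √(2m(E − V₀))/ℏ = 2.280 on the right.
Matching ψ and ψ′ at x = 0 gives r = (k₁ − k₂)/(k₁ + k₂), so R = r² = 0.09201 and T = 1 − R = 0.9080.

R = 0.0920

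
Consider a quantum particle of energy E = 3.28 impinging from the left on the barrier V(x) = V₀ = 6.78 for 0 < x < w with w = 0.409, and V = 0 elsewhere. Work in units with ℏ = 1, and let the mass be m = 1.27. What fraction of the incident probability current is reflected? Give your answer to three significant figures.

R = 0.705

Since E < V₀ the interior solution is evanescent with decay constant κ = √(2m(V₀ − E))/ℏ = 2.982.
κw = 1.219, sinh(κw) = 1.545.
Matching ψ, ψ′ at both faces gives T = [1 + V₀² sinh²(κw) / (4E(V₀ − E))]⁻¹ = 1/3.390 = 0.295.
R = 1 − T = 0.705.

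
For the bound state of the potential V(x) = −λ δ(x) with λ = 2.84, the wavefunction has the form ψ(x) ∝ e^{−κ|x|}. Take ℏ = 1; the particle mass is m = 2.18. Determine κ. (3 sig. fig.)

Integrate −(ℏ²/2m)ψ'' − λδ(x)ψ = Eψ from −ε to +ε: the ψ'' term gives ψ'(0⁺) − ψ'(0⁻) and the δ term gives −(2mλ/ℏ²)ψ(0).
With ψ ∝ e^{−κ|x|} this yields −2κ = −2mλ/ℏ², so κ = mλ/ℏ² = 6.191.

κ = 6.19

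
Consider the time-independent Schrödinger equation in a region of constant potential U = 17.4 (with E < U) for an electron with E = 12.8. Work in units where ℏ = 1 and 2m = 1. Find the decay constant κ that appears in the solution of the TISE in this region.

Since E < U the TISE in this region is ψ'' = κ²ψ with κ = √(2m(U − E))/ℏ.
κ = √(2 × 0.5 × 4.6) = 2.145.

κ = 2.14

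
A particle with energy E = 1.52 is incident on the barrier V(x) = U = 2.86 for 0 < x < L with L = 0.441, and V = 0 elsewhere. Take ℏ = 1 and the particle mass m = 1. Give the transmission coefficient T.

T = 0.617

E < U: inside the barrier ψ ∝ e^{±κx} with κ = √(2m(U − E))/ℏ = 1.637.
κL = 0.7219, sinh(κL) = 0.7863.
Matching ψ, ψ′ at both faces gives T = [1 + U² sinh²(κL) / (4E(U − E))]⁻¹ = 1/1.621 = 0.617.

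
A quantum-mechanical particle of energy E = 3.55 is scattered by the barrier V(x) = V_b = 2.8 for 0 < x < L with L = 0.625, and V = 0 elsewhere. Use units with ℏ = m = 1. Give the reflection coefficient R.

Above the barrier the interior wavenumber is k₂ = √(2m(E − V_b))/ℏ = 1.225, giving phase k₂L = 0.7655.
T = [1 + V_b² sin²(k₂L) / (4E(E − V_b))]⁻¹ = 1/1.353 = 0.739.
R = 1 − T = 0.261.

R = 0.261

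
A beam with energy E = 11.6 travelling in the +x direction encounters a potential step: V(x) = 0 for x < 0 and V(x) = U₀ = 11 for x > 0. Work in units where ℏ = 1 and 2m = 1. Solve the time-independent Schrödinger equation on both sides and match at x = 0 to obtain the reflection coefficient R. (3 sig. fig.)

R = 0.396

On each side the TISE gives plane waves with k = √(2m(E − V))/ℏ: k₁ = √(2·½·11.6) = 3.406, k₂ = √(2·½·0.6) = 0.7746.
Continuity of ψ and ψ′ at the step yields the reflection amplitude r = (k₁ − k₂)/(k₁ + k₂) = 0.6294; thus R = |r|² = 0.3962, T = 0.6038.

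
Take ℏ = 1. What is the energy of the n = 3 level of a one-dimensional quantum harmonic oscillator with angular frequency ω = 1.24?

E = 4.34

The oscillator eigenvalues are E_n = ℏω(n + ½), so E_3 = 1.24 × 3.5 = 4.340.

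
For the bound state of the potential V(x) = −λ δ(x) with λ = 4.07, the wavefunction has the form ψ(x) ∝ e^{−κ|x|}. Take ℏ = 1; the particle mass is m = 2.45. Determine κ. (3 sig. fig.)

Integrate −(ℏ²/2m)ψ'' − λδ(x)ψ = Eψ from −ε to +ε: the ψ'' term gives ψ'(0⁺) − ψ'(0⁻) and the δ term gives −(2mλ/ℏ²)ψ(0).
With ψ ∝ e^{−κ|x|} this yields −2κ = −2mλ/ℏ², so κ = mλ/ℏ² = 9.972.

κ = 9.97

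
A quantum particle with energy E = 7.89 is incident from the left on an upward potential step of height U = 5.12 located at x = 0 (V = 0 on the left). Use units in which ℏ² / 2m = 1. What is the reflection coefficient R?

On each side the TISE gives plane waves with k = √(2m(E − V))/ℏ: k₁ = √(2·½·7.89) = 2.809, k₂ = √(2·½·2.77) = 1.664.
Continuity of ψ and ψ′ at the step yields the reflection amplitude r = (k₁ − k₂)/(k₁ + k₂) = 0.2559; thus R = |r|² = 0.06547, T = 0.9345.

R = 0.0655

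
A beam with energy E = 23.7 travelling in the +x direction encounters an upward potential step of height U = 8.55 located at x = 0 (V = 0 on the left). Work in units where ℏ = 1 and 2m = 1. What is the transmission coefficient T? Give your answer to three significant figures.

T = 0.988

On each side the TISE gives plane waves with k = √(2m(E − V))/ℏ: k₁ = √(2·½·23.7) = 4.868, k₂ = √(2·½·15.15) = 3.892.
Matching ψ and ψ′ at x = 0 gives r = (k₁ − k₂)/(k₁ + k₂), so R = r² = 0.01241 and T = 1 − R = 0.9876.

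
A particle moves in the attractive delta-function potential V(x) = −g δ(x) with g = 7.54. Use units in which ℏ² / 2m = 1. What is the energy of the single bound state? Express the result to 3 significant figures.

The bound state is ψ(x) = √κ e^{−κ|x|}. The derivative jump ψ'(0⁺) − ψ'(0⁻) = −(2mg/ℏ²)ψ(0) fixes κ = mg/ℏ² = 3.770.
Then E = −ℏ²κ²/(2m) = −mg²/(2ℏ²) = -14.21.

E = -14.2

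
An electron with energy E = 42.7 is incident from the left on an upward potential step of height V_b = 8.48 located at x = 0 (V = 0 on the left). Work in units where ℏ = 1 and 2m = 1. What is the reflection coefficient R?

On each side the TISE gives plane waves with k = √(2m(E − V))/ℏ: k₁ = √(2·½·42.7) = 6.535, k₂ = √(2·½·34.22) = 5.850.
Continuity of ψ and ψ′ at the step yields the reflection amplitude r = (k₁ − k₂)/(k₁ + k₂) = 0.05529; thus R = |r|² = 0.003057, T = 0.9969.

R = 0.00306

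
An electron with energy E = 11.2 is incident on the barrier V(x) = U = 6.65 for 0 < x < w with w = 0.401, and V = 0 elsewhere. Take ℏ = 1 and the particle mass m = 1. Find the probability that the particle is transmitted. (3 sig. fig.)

Above the barrier the interior wavenumber is k₂ = √(2m(E − U))/ℏ = 3.017, giving phase k₂w = 1.210.
T = [1 + U² sin²(k₂w) / (4E(E − U))]⁻¹ = 1/1.190 = 0.840.

T = 0.840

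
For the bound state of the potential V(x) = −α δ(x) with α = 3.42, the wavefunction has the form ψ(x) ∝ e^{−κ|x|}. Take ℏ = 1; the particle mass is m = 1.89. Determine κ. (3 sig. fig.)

Integrating the TISE across x = 0 gives the cusp condition ψ'(0⁺) − ψ'(0⁻) = −(2mα/ℏ²)ψ(0).
With ψ ∝ e^{−κ|x|} this yields −2κ = −2mα/ℏ², so κ = mα/ℏ² = 6.464.

κ = 6.46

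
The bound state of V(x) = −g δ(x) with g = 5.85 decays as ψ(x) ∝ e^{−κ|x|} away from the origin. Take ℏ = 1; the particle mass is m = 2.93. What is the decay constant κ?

Integrate −(ℏ²/2m)ψ'' − gδ(x)ψ = Eψ from −ε to +ε: the ψ'' term gives ψ'(0⁺) − ψ'(0⁻) and the δ term gives −(2mg/ℏ²)ψ(0).
With ψ ∝ e^{−κ|x|} this yields −2κ = −2mg/ℏ², so κ = mg/ℏ² = 17.14.

κ = 17.1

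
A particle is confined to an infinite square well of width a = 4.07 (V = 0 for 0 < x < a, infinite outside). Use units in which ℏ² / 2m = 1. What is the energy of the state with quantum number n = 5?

E = 14.9

The infinite-well eigenfunctions ψ_n = √(2/a) sin(nπx/a) vanish at both walls, giving E_n = n²π²ℏ²/(2ma²).
E_5 = 5² × π² / (2 × 0.5 × 4.07²) = 14.90.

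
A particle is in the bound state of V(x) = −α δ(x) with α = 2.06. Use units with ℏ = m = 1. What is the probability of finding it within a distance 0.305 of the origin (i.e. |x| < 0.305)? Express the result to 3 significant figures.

The normalised bound state is ψ = √κ e^{−κ|x|} with κ = mα/ℏ² = 2.060.
P(|x| < d) = ∫_{−d}^{d} κ e^{−2κ|x|} dx = 1 − e^{−2κd} = 1 − e^{−1.257} = 0.7154.

P = 0.715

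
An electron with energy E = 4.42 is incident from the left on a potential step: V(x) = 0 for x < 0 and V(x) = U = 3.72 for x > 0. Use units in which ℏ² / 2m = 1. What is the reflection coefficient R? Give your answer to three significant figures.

The wavenumbers are k₁ = √(2mE)/ℏ = 2.102 on the left and k₂ = √(2m(E − U))/ℏ = 0.8367 on the right.
Continuity of ψ and ψ′ at the step yields the reflection amplitude r = (k₁ − k₂)/(k₁ + k₂) = 0.4307; thus R = |r|² = 0.1855, T = 0.8145.

R = 0.185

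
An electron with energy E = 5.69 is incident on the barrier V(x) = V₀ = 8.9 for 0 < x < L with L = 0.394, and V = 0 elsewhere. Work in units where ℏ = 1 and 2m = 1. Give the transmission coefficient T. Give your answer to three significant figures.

E < V₀: inside the barrier ψ ∝ e^{±κx} with κ = √(2m(V₀ − E))/ℏ = 1.792.
κL = 0.7059, sinh(κL) = 0.7660.
The exact tunnelling result is T⁻¹ = 1 + V₀² sinh²(κL) / [4E(V₀ − E)] = 1.636, so T = 0.611.

T = 0.611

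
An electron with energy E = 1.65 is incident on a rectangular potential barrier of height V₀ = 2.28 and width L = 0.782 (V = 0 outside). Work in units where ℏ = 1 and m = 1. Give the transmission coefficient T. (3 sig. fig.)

Since E < V₀ the interior solution is evanescent with decay constant κ = √(2m(V₀ − E))/ℏ = 1.122.
κL = 0.8778, sinh(κL) = 0.9949.
Matching ψ, ψ′ at both faces gives T = [1 + V₀² sinh²(κL) / (4E(V₀ − E))]⁻¹ = 1/2.238 = 0.447.

T = 0.447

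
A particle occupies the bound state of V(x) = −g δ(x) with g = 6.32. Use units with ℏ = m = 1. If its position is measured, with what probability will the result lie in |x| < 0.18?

The normalised bound state is ψ = √κ e^{−κ|x|} with κ = mg/ℏ² = 6.320.
P(|x| < d) = ∫_{−d}^{d} κ e^{−2κ|x|} dx = 1 − e^{−2κd} = 1 − e^{−2.275} = 0.8972.

P = 0.897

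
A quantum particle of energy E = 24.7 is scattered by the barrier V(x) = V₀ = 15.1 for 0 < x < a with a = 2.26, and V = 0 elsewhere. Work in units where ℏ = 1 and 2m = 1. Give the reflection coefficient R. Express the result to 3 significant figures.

R = 0.0945

Above the barrier the interior wavenumber is k₂ = √(2m(E − V₀))/ℏ = 3.098, giving phase k₂a = 7.002.
Matching at both interfaces gives T⁻¹ = 1 + V₀² sin²(k₂a) / [4E(E − V₀)] = 1.104, hence T = 0.906.
R = 1 − T = 0.0945.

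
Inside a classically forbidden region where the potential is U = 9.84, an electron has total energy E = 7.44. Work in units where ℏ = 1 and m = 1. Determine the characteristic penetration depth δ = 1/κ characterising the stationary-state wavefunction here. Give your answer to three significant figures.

Since E < U the TISE in this region is ψ'' = κ²ψ with κ = √(2m(U − E))/ℏ.
κ = √(2 × 1 × 2.4) = 2.191. The penetration depth is δ = 1/κ = 0.456.

δ = 0.456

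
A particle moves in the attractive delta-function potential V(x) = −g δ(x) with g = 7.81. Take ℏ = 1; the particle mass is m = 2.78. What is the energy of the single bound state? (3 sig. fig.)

E = -84.8

For x ≠ 0 the bound state is ψ ∝ e^{−κ|x|}; integrating the TISE across the delta gives the cusp condition 2κ = 2mg/ℏ², so κ = 21.71.
Then E = −ℏ²κ²/(2m) = −mg²/(2ℏ²) = -84.78.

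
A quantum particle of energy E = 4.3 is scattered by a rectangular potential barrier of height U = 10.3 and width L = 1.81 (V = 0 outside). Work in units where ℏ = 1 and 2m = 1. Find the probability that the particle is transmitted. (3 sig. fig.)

T = 0.000548

E < U: inside the barrier ψ ∝ e^{±κx} with κ = √(2m(U − E))/ℏ = 2.449.
κL = 4.434, sinh(κL) = 42.11.
Matching ψ, ψ′ at both faces gives T = [1 + U² sinh²(κL) / (4E(U − E))]⁻¹ = 1/1824 = 0.000548.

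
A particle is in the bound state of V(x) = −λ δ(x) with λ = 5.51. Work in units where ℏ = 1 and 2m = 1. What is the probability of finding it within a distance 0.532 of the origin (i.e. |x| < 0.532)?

P = 0.947

The normalised bound state is ψ = √κ e^{−κ|x|} with κ = mλ/ℏ² = 2.755.
P(|x| < d) = ∫_{−d}^{d} κ e^{−2κ|x|} dx = 1 − e^{−2κd} = 1 − e^{−2.931} = 0.9467.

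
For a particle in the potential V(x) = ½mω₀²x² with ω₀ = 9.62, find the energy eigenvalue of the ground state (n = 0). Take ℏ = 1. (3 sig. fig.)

E = 4.81

Using E_n = (n + ½)ℏω₀: E_0 = 0.5 × 9.62 = 4.810.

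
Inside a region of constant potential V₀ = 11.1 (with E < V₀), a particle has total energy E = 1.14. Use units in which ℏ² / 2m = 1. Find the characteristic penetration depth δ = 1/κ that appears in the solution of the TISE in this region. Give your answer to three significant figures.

Since E < V₀ the TISE in this region is ψ'' = κ²ψ with κ = √(2m(V₀ − E))/ℏ.
κ = √(2 × 0.5 × 9.96) = 3.156. The penetration depth is δ = 1/κ = 0.317.

δ = 0.317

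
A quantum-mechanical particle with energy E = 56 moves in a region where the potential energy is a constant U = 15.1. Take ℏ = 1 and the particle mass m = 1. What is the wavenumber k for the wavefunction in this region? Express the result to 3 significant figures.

k = 9.04

With E > U the solution is oscillatory, ψ ∝ e^{±ikx} with k = √(2m(E − U))/ℏ.
k = √(2 × 1 × 40.9) = 9.044.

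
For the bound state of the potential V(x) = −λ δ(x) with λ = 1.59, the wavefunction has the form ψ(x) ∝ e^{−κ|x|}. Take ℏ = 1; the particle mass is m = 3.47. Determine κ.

κ = 5.52

Integrating the TISE across x = 0 gives the cusp condition ψ'(0⁺) − ψ'(0⁻) = −(2mλ/ℏ²)ψ(0).
With ψ ∝ e^{−κ|x|} this yields −2κ = −2mλ/ℏ², so κ = mλ/ℏ² = 5.517.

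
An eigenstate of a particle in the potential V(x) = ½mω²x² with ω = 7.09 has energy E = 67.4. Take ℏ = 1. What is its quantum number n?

n = 9

Invert E_n = (n + ½)ℏω: n = E/ℏω − ½ = 9.006, so n = 9.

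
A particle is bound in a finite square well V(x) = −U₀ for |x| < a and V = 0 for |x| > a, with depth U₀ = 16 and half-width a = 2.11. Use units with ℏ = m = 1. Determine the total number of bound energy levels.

Define the well-strength parameter z₀ = (a/ℏ)√(2mU₀) = 2.11 × √(2·1·16) = 11.94.
The even/odd transcendental equations gain one root per π/2 in z₀, giving N = 1 + ⌊2z₀/π⌋ = 1 + ⌊7.599⌋ = 8.

N = 8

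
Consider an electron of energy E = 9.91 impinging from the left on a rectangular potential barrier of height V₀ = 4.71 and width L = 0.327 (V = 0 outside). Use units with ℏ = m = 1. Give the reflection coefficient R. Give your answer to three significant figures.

R = 0.0753

Above the barrier the interior wavenumber is k₂ = √(2m(E − V₀))/ℏ = 3.225, giving phase k₂L = 1.055.
Matching at both interfaces gives T⁻¹ = 1 + V₀² sin²(k₂L) / [4E(E − V₀)] = 1.081, hence T = 0.925.
R = 1 − T = 0.0753.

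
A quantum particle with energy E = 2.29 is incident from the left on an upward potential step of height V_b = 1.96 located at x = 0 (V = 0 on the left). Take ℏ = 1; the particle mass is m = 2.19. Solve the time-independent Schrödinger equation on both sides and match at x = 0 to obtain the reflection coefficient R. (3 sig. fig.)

R = 0.202

The wavenumbers are k₁ = √(2mE)/ℏ = 3.167 on the left and k₂ = √(2m(E − V_b))/ℏ = 1.202 on the right.
Continuity of ψ and ψ′ at the step yields the reflection amplitude r = (k₁ − k₂)/(k₁ + k₂) = 0.4497; thus R = |r|² = 0.2022, T = 0.7978.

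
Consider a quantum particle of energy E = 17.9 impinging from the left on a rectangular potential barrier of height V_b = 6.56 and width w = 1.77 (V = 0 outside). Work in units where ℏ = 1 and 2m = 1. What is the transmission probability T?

E > V_b: inside the barrier k₂ = √(2m(E − V_b))/ℏ = 3.367, k₂w = 5.960.
Matching at both interfaces gives T⁻¹ = 1 + V_b² sin²(k₂w) / [4E(E − V_b)] = 1.005, hence T = 0.995.

T = 0.995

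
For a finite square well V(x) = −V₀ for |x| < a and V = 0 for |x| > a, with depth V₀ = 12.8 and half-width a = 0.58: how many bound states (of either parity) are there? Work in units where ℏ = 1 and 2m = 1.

The dimensionless depth is z₀ = a√(2mV₀)/ℏ = 0.58 × √(12.80) = 2.075.
The even/odd transcendental equations gain one root per π/2 in z₀, giving N = 1 + ⌊2z₀/π⌋ = 1 + ⌊1.321⌋ = 2.

N = 2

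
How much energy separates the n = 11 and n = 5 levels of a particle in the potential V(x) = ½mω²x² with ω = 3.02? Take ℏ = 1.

ΔE = 18.1

E_n = ℏω(n + ½), so ΔE = (11 − 5) ℏω = 6 × 3.02 = 18.12.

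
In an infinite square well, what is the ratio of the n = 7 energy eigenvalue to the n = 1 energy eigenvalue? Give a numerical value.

49

E_n = n²π²ℏ²/(2mL²) so the ratio is n₂²/n₁² = 49/1 = 49.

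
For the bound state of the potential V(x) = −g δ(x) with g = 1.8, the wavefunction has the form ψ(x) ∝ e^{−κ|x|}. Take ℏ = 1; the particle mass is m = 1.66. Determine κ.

Integrate −(ℏ²/2m)ψ'' − gδ(x)ψ = Eψ from −ε to +ε: the ψ'' term gives ψ'(0⁺) − ψ'(0⁻) and the δ term gives −(2mg/ℏ²)ψ(0).
With ψ ∝ e^{−κ|x|} this yields −2κ = −2mg/ℏ², so κ = mg/ℏ² = 2.988.

κ = 2.99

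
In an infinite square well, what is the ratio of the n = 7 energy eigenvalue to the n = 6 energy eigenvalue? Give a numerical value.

E_n = n²π²ℏ²/(2mL²) so the ratio is n₂²/n₁² = 49/36 = 1.36111.

1.36111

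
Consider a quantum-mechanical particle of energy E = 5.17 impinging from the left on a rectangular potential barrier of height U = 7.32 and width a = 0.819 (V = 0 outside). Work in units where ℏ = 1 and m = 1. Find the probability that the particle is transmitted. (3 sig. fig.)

T = 0.106

E < U: inside the barrier ψ ∝ e^{±κx} with κ = √(2m(U − E))/ℏ = 2.074.
κa = 1.698, sinh(κa) = 2.641.
Matching ψ, ψ′ at both faces gives T = [1 + U² sinh²(κa) / (4E(U − E))]⁻¹ = 1/9.405 = 0.106.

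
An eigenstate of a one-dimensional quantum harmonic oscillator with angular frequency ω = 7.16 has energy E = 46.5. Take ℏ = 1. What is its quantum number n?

n = 6

E_n = ℏω(n + ½) ⇒ n = E/(ℏω) − ½ = 46.5/7.16 − 0.5 = 5.994 → n = 6.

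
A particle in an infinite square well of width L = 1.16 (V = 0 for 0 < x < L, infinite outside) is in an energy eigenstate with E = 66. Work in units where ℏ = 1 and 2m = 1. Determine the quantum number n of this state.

n = 3

From E_n = n²π²ℏ²/(2mL²) invert to n = √(2mL²E)/(πℏ).
n = (1.16/π) × √(2 × 0.5 × 66) = 3.000 → n = 3.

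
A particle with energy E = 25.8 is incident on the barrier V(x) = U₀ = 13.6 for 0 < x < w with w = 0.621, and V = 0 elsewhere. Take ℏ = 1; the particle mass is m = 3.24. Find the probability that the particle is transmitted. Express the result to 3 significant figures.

T = 0.935

E > U₀: inside the barrier k₂ = √(2m(E − U₀))/ℏ = 8.891, k₂w = 5.522.
T = [1 + U₀² sin²(k₂w) / (4E(E − U₀))]⁻¹ = 1/1.070 = 0.935.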